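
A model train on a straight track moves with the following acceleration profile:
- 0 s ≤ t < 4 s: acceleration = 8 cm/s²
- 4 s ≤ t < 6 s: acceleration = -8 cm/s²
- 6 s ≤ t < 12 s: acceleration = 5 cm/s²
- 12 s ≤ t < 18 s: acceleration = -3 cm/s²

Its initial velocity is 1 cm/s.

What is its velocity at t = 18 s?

29 cm/s

Δv equals the area under the a-t graph; then v = v₀ + Δv.
0–4 s: 8 × 4 = 32 cm/s
4–6 s: -8 × 2 = -16 cm/s
6–12 s: 5 × 6 = 30 cm/s
12–18 s: -3 × 6 = -18 cm/s
Δv = 28 cm/s, so v(18) = 1 + (28) = 29 cm/s.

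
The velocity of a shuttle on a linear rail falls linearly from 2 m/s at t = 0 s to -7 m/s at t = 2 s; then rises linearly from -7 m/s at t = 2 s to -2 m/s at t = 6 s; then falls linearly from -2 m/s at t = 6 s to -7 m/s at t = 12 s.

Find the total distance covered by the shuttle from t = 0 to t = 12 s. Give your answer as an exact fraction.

Distance (not displacement) is the total path length: add the absolute areas under v-t.
0–2 s: v = 0 at t = 4/9 s; triangle areas 4/9 + 49/9 = 53/9 m
2–6 s: |½(-7 + -2)(4)| = 18 m
6–12 s: |½(-2 + -7)(6)| = 27 m
Total distance = 458/9 m

458/9 m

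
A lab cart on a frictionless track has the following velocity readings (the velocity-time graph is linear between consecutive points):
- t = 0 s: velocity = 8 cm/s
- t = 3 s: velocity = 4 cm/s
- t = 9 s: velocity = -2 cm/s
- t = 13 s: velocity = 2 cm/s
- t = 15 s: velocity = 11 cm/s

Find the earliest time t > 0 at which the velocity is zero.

v changes sign on 3–9 s (from 4 to -2); the graph is linear there, so v = 0 at t = 3 + (-4)·(9 − 3)/(-2 − 4) = 7 s.

t = 7 s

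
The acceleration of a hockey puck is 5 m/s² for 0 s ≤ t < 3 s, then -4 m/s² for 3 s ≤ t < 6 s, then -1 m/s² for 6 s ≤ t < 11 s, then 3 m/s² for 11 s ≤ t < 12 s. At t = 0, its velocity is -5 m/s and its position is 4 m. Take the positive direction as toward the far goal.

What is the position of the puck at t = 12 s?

-4.5 m

On each constant-a segment, Δv = aΔt and Δx = v₀Δt + ½aΔt²; chain segment to segment.
0–3 s: v starts -5 m/s; Δx = -5·3 + ½·5·3² = 7.5 m; v ends 10 m/s.
3–6 s: v starts 10 m/s; Δx = 10·3 + ½·-4·3² = 12 m; v ends -2 m/s.
6–11 s: v starts -2 m/s; Δx = -2·5 + ½·-1·5² = -22.5 m; v ends -7 m/s.
11–12 s: v starts -7 m/s; Δx = -7·1 + ½·3·1² = -5.5 m; v ends -4 m/s.
x(12) = 4 + Σ Δx = -4.5 m.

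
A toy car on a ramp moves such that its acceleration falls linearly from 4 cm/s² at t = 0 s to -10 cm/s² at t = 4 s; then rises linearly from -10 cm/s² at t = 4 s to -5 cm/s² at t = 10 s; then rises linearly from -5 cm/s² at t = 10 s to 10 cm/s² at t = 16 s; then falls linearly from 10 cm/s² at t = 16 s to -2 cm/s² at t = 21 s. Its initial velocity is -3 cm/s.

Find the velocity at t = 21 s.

Δv equals the area under the a-t graph; then v = v₀ + Δv.
0–4 s: ½(4 + -10)(4) = -12 cm/s
4–10 s: ½(-10 + -5)(6) = -45 cm/s
10–16 s: ½(-5 + 10)(6) = 15 cm/s
16–21 s: ½(10 + -2)(5) = 20 cm/s
Δv = -22 cm/s, so v(21) = -3 + (-22) = -25 cm/s.

-25 cm/s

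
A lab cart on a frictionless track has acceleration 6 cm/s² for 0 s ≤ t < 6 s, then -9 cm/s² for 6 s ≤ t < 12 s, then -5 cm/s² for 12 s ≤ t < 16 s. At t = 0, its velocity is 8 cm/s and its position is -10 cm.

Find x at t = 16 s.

168 cm

On each constant-a segment, Δv = aΔt and Δx = v₀Δt + ½aΔt²; chain segment to segment.
0–6 s: v starts 8 cm/s; Δx = 8·6 + ½·6·6² = 156 cm; v ends 44 cm/s.
6–12 s: v starts 44 cm/s; Δx = 44·6 + ½·-9·6² = 102 cm; v ends -10 cm/s.
12–16 s: v starts -10 cm/s; Δx = -10·4 + ½·-5·4² = -80 cm; v ends -30 cm/s.
x(16) = -10 + Σ Δx = 168 cm.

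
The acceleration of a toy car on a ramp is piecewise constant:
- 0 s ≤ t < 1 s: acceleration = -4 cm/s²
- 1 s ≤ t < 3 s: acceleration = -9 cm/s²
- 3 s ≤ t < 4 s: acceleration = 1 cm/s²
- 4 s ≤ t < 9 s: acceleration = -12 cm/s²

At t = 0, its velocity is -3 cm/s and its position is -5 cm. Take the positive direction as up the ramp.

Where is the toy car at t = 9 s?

On each constant-a segment, Δv = aΔt and Δx = v₀Δt + ½aΔt²; chain segment to segment.
0–1 s: v starts -3 cm/s; Δx = -3·1 + ½·-4·1² = -5 cm; v ends -7 cm/s.
1–3 s: v starts -7 cm/s; Δx = -7·2 + ½·-9·2² = -32 cm; v ends -25 cm/s.
3–4 s: v starts -25 cm/s; Δx = -25·1 + ½·1·1² = -24.5 cm; v ends -24 cm/s.
4–9 s: v starts -24 cm/s; Δx = -24·5 + ½·-12·5² = -270 cm; v ends -84 cm/s.
x(9) = -5 + Σ Δx = -336.5 cm.

-336.5 cm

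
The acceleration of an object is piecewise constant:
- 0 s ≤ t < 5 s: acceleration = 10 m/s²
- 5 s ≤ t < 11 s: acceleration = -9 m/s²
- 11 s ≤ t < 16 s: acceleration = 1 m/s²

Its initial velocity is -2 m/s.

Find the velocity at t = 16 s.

-1 m/s

Δv equals the area under the a-t graph; then v = v₀ + Δv.
0–5 s: 10 × 5 = 50 m/s
5–11 s: -9 × 6 = -54 m/s
11–16 s: 1 × 5 = 5 m/s
Δv = 1 m/s, so v(16) = -2 + (1) = -1 m/s.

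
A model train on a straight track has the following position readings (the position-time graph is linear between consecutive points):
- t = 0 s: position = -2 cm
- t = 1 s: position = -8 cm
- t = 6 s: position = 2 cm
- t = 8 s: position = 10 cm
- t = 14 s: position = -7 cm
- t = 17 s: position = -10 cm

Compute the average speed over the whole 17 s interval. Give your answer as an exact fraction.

44/17 cm/s

Average speed = (total path length)/(elapsed time); on a piecewise-linear x-t graph the path length is Σ|Δx|.
0–1 s: |Δx| = |-8 − -2| = 6 cm
1–6 s: |Δx| = |2 − -8| = 10 cm
6–8 s: |Δx| = |10 − 2| = 8 cm
8–14 s: |Δx| = |-7 − 10| = 17 cm
14–17 s: |Δx| = |-10 − -7| = 3 cm
Total path = 44 cm; average speed = 44/17 = 44/17 cm/s.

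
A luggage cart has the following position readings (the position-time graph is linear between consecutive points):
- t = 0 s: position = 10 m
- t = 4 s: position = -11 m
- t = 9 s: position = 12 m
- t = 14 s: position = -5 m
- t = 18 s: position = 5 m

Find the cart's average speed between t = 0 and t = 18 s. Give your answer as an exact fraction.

71/18 m/s

Average speed = (total path length)/(elapsed time); on a piecewise-linear x-t graph the path length is Σ|Δx|.
0–4 s: |Δx| = |-11 − 10| = 21 m
4–9 s: |Δx| = |12 − -11| = 23 m
9–14 s: |Δx| = |-5 − 12| = 17 m
14–18 s: |Δx| = |5 − -5| = 10 m
Total path = 71 m; average speed = 71/18 = 71/18 m/s.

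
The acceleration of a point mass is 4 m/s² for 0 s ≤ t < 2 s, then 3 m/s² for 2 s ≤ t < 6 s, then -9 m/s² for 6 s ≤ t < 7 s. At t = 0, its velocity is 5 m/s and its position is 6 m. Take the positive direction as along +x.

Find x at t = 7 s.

120.5 m

On each constant-a segment, Δv = aΔt and Δx = v₀Δt + ½aΔt²; chain segment to segment.
0–2 s: v starts 5 m/s; Δx = 5·2 + ½·4·2² = 18 m; v ends 13 m/s.
2–6 s: v starts 13 m/s; Δx = 13·4 + ½·3·4² = 76 m; v ends 25 m/s.
6–7 s: v starts 25 m/s; Δx = 25·1 + ½·-9·1² = 20.5 m; v ends 16 m/s.
x(7) = 6 + Σ Δx = 120.5 m.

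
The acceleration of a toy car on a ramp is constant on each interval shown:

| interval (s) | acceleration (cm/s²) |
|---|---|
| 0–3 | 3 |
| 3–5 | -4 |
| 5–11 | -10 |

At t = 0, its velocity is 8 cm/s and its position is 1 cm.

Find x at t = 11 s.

-61.5 cm

On each constant-a segment, Δv = aΔt and Δx = v₀Δt + ½aΔt²; chain segment to segment.
0–3 s: v starts 8 cm/s; Δx = 8·3 + ½·3·3² = 37.5 cm; v ends 17 cm/s.
3–5 s: v starts 17 cm/s; Δx = 17·2 + ½·-4·2² = 26 cm; v ends 9 cm/s.
5–11 s: v starts 9 cm/s; Δx = 9·6 + ½·-10·6² = -126 cm; v ends -51 cm/s.
x(11) = 1 + Σ Δx = -61.5 cm.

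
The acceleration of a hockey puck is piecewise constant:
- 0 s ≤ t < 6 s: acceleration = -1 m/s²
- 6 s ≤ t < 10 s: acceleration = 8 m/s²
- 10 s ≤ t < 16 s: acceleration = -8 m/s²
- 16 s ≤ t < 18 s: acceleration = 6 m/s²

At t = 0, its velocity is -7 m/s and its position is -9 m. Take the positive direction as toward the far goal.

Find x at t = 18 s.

On each constant-a segment, Δv = aΔt and Δx = v₀Δt + ½aΔt²; chain segment to segment.
0–6 s: v starts -7 m/s; Δx = -7·6 + ½·-1·6² = -60 m; v ends -13 m/s.
6–10 s: v starts -13 m/s; Δx = -13·4 + ½·8·4² = 12 m; v ends 19 m/s.
10–16 s: v starts 19 m/s; Δx = 19·6 + ½·-8·6² = -30 m; v ends -29 m/s.
16–18 s: v starts -29 m/s; Δx = -29·2 + ½·6·2² = -46 m; v ends -17 m/s.
x(18) = -9 + Σ Δx = -133 m.

-133 m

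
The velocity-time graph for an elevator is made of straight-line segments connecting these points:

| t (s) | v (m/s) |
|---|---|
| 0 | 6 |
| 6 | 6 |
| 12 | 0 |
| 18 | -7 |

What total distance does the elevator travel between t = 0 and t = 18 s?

Distance (not displacement) is the total path length: add the absolute areas under v-t.
0–6 s: |6| × 6 = 36 m
6–12 s: |½(6 + 0)(6)| = 18 m
12–18 s: |½(0 + -7)(6)| = 21 m
Total distance = 75 m

75 m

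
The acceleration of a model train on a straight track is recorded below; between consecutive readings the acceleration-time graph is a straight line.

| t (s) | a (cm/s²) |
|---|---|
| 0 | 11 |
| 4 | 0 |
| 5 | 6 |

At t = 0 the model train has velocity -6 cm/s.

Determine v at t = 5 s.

19 cm/s

Δv equals the area under the a-t graph; then v = v₀ + Δv.
0–4 s: ½(11 + 0)(4) = 22 cm/s
4–5 s: ½(0 + 6)(1) = 3 cm/s
Δv = 25 cm/s, so v(5) = -6 + (25) = 19 cm/s.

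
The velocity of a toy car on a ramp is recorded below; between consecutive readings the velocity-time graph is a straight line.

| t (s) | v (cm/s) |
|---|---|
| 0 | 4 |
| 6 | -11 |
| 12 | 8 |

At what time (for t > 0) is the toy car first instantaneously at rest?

v changes sign on 0–6 s (from 4 to -11); the graph is linear there, so v = 0 at t = 0 + (-4)·(6 − 0)/(-11 − 4) = 1.6 s.

t = 1.6 s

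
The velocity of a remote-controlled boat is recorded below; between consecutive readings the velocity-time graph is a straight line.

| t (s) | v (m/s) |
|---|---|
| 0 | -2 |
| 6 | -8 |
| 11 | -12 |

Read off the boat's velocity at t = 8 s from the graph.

On 6–11 s the graph is linear from -8 to -12 m/s: v(8) = -8 + (-12 − -8)·(8 − 6)/(11 − 6) = -9.6 m/s.

-9.6 m/s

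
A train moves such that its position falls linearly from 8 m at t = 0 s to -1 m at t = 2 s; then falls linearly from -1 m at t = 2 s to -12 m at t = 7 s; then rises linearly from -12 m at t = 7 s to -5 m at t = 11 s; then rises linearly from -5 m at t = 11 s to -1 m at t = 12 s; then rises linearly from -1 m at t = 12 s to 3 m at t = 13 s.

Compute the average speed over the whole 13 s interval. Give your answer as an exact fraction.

35/13 m/s

Average speed = (total path length)/(elapsed time); on a piecewise-linear x-t graph the path length is Σ|Δx|.
0–2 s: |Δx| = |-1 − 8| = 9 m
2–7 s: |Δx| = |-12 − -1| = 11 m
7–11 s: |Δx| = |-5 − -12| = 7 m
11–12 s: |Δx| = |-1 − -5| = 4 m
12–13 s: |Δx| = |3 − -1| = 4 m
Total path = 35 m; average speed = 35/13 = 35/13 m/s.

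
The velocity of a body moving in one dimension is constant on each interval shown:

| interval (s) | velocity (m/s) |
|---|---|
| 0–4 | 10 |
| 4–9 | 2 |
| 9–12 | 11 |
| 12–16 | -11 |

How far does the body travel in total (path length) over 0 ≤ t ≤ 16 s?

Distance (not displacement) is the total path length: add the absolute areas under v-t.
0–4 s: |10| × 4 = 40 m
4–9 s: |2| × 5 = 10 m
9–12 s: |11| × 3 = 33 m
12–16 s: |-11| × 4 = 44 m
Total distance = 127 m

127 m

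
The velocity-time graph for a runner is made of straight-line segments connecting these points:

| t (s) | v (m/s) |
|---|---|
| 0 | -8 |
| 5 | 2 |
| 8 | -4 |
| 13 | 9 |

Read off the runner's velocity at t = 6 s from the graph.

On 5–8 s the graph is linear from 2 to -4 m/s: v(6) = 2 + (-4 − 2)·(6 − 5)/(8 − 5) = 0 m/s.

0 m/s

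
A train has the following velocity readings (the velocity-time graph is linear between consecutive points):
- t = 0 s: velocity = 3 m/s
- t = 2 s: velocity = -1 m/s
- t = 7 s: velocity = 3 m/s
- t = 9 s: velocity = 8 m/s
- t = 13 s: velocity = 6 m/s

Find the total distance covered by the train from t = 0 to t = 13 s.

47.75 m

Total distance travelled is ∫|v| dt — sum the magnitudes of each area piece.
0–2 s: v = 0 at t = 1.5 s; triangle areas 2.25 + 0.25 = 2.5 m
2–7 s: v = 0 at t = 3.25 s; triangle areas 0.625 + 5.625 = 6.25 m
7–9 s: |½(3 + 8)(2)| = 11 m
9–13 s: |½(8 + 6)(4)| = 28 m
Total distance = 47.75 m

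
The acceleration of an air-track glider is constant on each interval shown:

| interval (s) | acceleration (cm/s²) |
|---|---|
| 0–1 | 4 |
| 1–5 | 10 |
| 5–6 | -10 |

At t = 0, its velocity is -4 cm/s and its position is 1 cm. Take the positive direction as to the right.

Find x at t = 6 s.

On each constant-a segment, Δv = aΔt and Δx = v₀Δt + ½aΔt²; chain segment to segment.
0–1 s: v starts -4 cm/s; Δx = -4·1 + ½·4·1² = -2 cm; v ends 0 cm/s.
1–5 s: v starts 0 cm/s; Δx = 0·4 + ½·10·4² = 80 cm; v ends 40 cm/s.
5–6 s: v starts 40 cm/s; Δx = 40·1 + ½·-10·1² = 35 cm; v ends 30 cm/s.
x(6) = 1 + Σ Δx = 114 cm.

114 cm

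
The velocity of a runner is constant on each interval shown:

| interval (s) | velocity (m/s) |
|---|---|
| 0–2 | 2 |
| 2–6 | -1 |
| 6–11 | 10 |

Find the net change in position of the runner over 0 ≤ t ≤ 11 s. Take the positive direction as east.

50 m

Displacement is the signed area under the v-t curve.
0–2 s: 2 × 2 = 4 m
2–6 s: -1 × 4 = -4 m
6–11 s: 10 × 5 = 50 m
Net displacement = 50 m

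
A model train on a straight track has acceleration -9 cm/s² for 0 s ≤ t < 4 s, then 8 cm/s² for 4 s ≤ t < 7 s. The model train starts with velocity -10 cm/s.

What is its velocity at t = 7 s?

Δv equals the area under the a-t graph; then v = v₀ + Δv.
0–4 s: -9 × 4 = -36 cm/s
4–7 s: 8 × 3 = 24 cm/s
Δv = -12 cm/s, so v(7) = -10 + (-12) = -22 cm/s.

-22 cm/s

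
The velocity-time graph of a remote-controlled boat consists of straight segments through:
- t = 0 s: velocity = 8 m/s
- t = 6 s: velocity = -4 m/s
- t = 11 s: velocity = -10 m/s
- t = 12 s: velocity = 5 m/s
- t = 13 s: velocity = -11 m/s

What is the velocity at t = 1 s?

6 m/s

On 0–6 s the graph is linear from 8 to -4 m/s: v(1) = 8 + (-4 − 8)·(1 − 0)/(6 − 0) = 6 m/s.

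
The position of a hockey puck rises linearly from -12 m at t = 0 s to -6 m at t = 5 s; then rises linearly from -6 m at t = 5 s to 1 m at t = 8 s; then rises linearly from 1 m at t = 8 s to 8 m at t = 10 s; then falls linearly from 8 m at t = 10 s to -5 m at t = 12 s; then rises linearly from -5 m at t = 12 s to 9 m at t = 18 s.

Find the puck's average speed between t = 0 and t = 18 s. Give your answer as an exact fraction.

47/18 m/s

Average speed = (total path length)/(elapsed time); on a piecewise-linear x-t graph the path length is Σ|Δx|.
0–5 s: |Δx| = |-6 − -12| = 6 m
5–8 s: |Δx| = |1 − -6| = 7 m
8–10 s: |Δx| = |8 − 1| = 7 m
10–12 s: |Δx| = |-5 − 8| = 13 m
12–18 s: |Δx| = |9 − -5| = 14 m
Total path = 47 m; average speed = 47/18 = 47/18 m/s.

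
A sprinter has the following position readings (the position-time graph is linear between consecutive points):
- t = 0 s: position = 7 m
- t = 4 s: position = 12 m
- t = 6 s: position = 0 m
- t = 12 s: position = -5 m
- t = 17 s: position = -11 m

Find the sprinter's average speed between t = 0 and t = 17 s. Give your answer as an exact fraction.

28/17 m/s

Average speed = (total path length)/(elapsed time); on a piecewise-linear x-t graph the path length is Σ|Δx|.
0–4 s: |Δx| = |12 − 7| = 5 m
4–6 s: |Δx| = |0 − 12| = 12 m
6–12 s: |Δx| = |-5 − 0| = 5 m
12–17 s: |Δx| = |-11 − -5| = 6 m
Total path = 28 m; average speed = 28/17 = 28/17 m/s.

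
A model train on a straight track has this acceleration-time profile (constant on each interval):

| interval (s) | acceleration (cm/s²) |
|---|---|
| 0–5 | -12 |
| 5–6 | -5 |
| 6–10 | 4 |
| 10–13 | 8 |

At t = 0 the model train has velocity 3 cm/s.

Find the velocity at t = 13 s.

Δv equals the area under the a-t graph; then v = v₀ + Δv.
0–5 s: -12 × 5 = -60 cm/s
5–6 s: -5 × 1 = -5 cm/s
6–10 s: 4 × 4 = 16 cm/s
10–13 s: 8 × 3 = 24 cm/s
Δv = -25 cm/s, so v(13) = 3 + (-25) = -22 cm/s.

-22 cm/s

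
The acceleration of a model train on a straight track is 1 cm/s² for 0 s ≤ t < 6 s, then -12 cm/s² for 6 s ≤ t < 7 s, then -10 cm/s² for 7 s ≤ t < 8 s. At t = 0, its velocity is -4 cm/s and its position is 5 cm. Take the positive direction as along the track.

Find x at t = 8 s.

-20 cm

On each constant-a segment, Δv = aΔt and Δx = v₀Δt + ½aΔt²; chain segment to segment.
0–6 s: v starts -4 cm/s; Δx = -4·6 + ½·1·6² = -6 cm; v ends 2 cm/s.
6–7 s: v starts 2 cm/s; Δx = 2·1 + ½·-12·1² = -4 cm; v ends -10 cm/s.
7–8 s: v starts -10 cm/s; Δx = -10·1 + ½·-10·1² = -15 cm; v ends -20 cm/s.
x(8) = 5 + Σ Δx = -20 cm.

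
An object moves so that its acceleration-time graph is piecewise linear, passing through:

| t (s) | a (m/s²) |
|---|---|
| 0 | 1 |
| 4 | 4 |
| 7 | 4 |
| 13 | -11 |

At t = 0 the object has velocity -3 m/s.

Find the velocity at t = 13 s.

Δv equals the area under the a-t graph; then v = v₀ + Δv.
0–4 s: ½(1 + 4)(4) = 10 m/s
4–7 s: 4 × 3 = 12 m/s
7–13 s: ½(4 + -11)(6) = -21 m/s
Δv = 1 m/s, so v(13) = -3 + (1) = -2 m/s.

-2 m/s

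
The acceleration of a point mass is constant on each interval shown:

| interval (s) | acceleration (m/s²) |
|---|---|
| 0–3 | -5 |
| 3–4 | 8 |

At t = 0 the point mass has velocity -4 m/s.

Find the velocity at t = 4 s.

-11 m/s

Δv equals the area under the a-t graph; then v = v₀ + Δv.
0–3 s: -5 × 3 = -15 m/s
3–4 s: 8 × 1 = 8 m/s
Δv = -7 m/s, so v(4) = -4 + (-7) = -11 m/s.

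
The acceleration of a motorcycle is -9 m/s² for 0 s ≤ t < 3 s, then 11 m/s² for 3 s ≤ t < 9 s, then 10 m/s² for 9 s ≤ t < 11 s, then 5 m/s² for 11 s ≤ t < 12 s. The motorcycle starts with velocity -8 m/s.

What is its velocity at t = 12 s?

Δv equals the area under the a-t graph; then v = v₀ + Δv.
0–3 s: -9 × 3 = -27 m/s
3–9 s: 11 × 6 = 66 m/s
9–11 s: 10 × 2 = 20 m/s
11–12 s: 5 × 1 = 5 m/s
Δv = 64 m/s, so v(12) = -8 + (64) = 56 m/s.

56 m/s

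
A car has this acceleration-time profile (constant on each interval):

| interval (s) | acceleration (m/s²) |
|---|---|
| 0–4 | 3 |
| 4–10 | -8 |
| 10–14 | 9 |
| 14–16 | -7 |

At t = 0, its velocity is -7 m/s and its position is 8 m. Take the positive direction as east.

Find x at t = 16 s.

-238 m

On each constant-a segment, Δv = aΔt and Δx = v₀Δt + ½aΔt²; chain segment to segment.
0–4 s: v starts -7 m/s; Δx = -7·4 + ½·3·4² = -4 m; v ends 5 m/s.
4–10 s: v starts 5 m/s; Δx = 5·6 + ½·-8·6² = -114 m; v ends -43 m/s.
10–14 s: v starts -43 m/s; Δx = -43·4 + ½·9·4² = -100 m; v ends -7 m/s.
14–16 s: v starts -7 m/s; Δx = -7·2 + ½·-7·2² = -28 m; v ends -21 m/s.
x(16) = 8 + Σ Δx = -238 m.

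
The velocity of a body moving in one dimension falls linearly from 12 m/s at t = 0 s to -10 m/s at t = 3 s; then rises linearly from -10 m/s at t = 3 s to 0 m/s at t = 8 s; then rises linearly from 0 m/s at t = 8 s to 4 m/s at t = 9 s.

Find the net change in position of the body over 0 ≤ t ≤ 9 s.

Displacement is the signed area under the v-t curve.
0–3 s: ½(12 + -10)(3) = 3 m
3–8 s: ½(-10 + 0)(5) = -25 m
8–9 s: ½(0 + 4)(1) = 2 m
Net displacement = -20 m

-20 m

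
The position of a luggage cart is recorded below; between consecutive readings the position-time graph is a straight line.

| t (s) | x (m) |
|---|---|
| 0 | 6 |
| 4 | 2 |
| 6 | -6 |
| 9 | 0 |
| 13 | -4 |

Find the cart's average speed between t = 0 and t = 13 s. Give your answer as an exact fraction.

22/13 m/s

Average speed = (total path length)/(elapsed time); on a piecewise-linear x-t graph the path length is Σ|Δx|.
0–4 s: |Δx| = |2 − 6| = 4 m
4–6 s: |Δx| = |-6 − 2| = 8 m
6–9 s: |Δx| = |0 − -6| = 6 m
9–13 s: |Δx| = |-4 − 0| = 4 m
Total path = 22 m; average speed = 22/13 = 22/13 m/s.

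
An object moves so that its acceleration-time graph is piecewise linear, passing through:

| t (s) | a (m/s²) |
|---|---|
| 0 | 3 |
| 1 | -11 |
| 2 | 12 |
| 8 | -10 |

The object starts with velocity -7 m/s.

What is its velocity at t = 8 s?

Δv equals the area under the a-t graph; then v = v₀ + Δv.
0–1 s: ½(3 + -11)(1) = -4 m/s
1–2 s: ½(-11 + 12)(1) = 0.5 m/s
2–8 s: ½(12 + -10)(6) = 6 m/s
Δv = 2.5 m/s, so v(8) = -7 + (2.5) = -4.5 m/s.

-4.5 m/s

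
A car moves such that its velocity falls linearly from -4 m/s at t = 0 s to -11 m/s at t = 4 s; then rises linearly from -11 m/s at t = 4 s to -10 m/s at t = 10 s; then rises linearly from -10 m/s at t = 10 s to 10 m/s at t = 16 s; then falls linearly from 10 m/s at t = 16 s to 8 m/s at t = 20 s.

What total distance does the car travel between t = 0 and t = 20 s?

Distance (not displacement) is the total path length: add the absolute areas under v-t.
0–4 s: |½(-4 + -11)(4)| = 30 m
4–10 s: |½(-11 + -10)(6)| = 63 m
10–16 s: v = 0 at t = 13 s; triangle areas 15 + 15 = 30 m
16–20 s: |½(10 + 8)(4)| = 36 m
Total distance = 159 m

159 m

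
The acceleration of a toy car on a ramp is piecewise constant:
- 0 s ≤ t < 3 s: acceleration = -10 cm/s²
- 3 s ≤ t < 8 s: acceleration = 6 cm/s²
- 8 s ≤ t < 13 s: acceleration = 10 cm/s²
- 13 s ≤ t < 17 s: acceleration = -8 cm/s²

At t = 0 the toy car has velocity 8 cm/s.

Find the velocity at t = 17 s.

26 cm/s

Δv equals the area under the a-t graph; then v = v₀ + Δv.
0–3 s: -10 × 3 = -30 cm/s
3–8 s: 6 × 5 = 30 cm/s
8–13 s: 10 × 5 = 50 cm/s
13–17 s: -8 × 4 = -32 cm/s
Δv = 18 cm/s, so v(17) = 8 + (18) = 26 cm/s.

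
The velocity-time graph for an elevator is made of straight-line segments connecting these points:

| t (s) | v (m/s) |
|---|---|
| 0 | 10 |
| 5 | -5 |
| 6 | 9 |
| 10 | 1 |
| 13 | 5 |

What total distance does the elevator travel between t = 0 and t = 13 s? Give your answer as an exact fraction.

1126/21 m

Total distance travelled is ∫|v| dt — sum the magnitudes of each area piece.
0–5 s: v = 0 at t = 10/3 s; triangle areas 50/3 + 25/6 = 125/6 m
5–6 s: v = 0 at t = 75/14 s; triangle areas 25/28 + 81/28 = 53/14 m
6–10 s: |½(9 + 1)(4)| = 20 m
10–13 s: |½(1 + 5)(3)| = 9 m
Total distance = 1126/21 m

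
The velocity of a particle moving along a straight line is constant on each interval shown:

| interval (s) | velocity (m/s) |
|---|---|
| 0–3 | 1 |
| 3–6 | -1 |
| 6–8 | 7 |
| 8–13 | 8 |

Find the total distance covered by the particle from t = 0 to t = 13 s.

60 m

Distance (not displacement) is the total path length: add the absolute areas under v-t.
0–3 s: |1| × 3 = 3 m
3–6 s: |-1| × 3 = 3 m
6–8 s: |7| × 2 = 14 m
8–13 s: |8| × 5 = 40 m
Total distance = 60 m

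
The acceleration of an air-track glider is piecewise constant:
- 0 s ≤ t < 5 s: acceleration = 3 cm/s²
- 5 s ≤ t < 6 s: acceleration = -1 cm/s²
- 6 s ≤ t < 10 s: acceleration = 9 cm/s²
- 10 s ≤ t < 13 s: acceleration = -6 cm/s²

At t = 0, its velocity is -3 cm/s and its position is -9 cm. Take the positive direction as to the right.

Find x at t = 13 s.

255 cm

On each constant-a segment, Δv = aΔt and Δx = v₀Δt + ½aΔt²; chain segment to segment.
0–5 s: v starts -3 cm/s; Δx = -3·5 + ½·3·5² = 22.5 cm; v ends 12 cm/s.
5–6 s: v starts 12 cm/s; Δx = 12·1 + ½·-1·1² = 11.5 cm; v ends 11 cm/s.
6–10 s: v starts 11 cm/s; Δx = 11·4 + ½·9·4² = 116 cm; v ends 47 cm/s.
10–13 s: v starts 47 cm/s; Δx = 47·3 + ½·-6·3² = 114 cm; v ends 29 cm/s.
x(13) = -9 + Σ Δx = 255 cm.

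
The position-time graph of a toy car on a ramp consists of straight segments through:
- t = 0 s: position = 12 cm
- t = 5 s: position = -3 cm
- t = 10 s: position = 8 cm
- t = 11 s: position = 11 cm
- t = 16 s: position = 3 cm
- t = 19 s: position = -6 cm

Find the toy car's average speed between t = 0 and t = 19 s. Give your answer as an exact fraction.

46/19 cm/s

Average speed = (total path length)/(elapsed time); on a piecewise-linear x-t graph the path length is Σ|Δx|.
0–5 s: |Δx| = |-3 − 12| = 15 cm
5–10 s: |Δx| = |8 − -3| = 11 cm
10–11 s: |Δx| = |11 − 8| = 3 cm
11–16 s: |Δx| = |3 − 11| = 8 cm
16–19 s: |Δx| = |-6 − 3| = 9 cm
Total path = 46 cm; average speed = 46/19 = 46/19 cm/s.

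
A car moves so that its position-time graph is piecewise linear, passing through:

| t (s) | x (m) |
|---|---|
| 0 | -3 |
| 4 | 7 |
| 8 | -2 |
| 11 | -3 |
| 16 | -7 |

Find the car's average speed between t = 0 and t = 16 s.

1.5 m/s

Average speed = (total path length)/(elapsed time); on a piecewise-linear x-t graph the path length is Σ|Δx|.
0–4 s: |Δx| = |7 − -3| = 10 m
4–8 s: |Δx| = |-2 − 7| = 9 m
8–11 s: |Δx| = |-3 − -2| = 1 m
11–16 s: |Δx| = |-7 − -3| = 4 m
Total path = 24 m; average speed = 24/16 = 1.5 m/s.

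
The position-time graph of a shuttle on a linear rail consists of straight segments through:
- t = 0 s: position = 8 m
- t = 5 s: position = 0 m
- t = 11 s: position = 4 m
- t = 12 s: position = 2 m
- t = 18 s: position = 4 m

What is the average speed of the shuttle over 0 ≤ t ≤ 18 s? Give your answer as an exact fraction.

Average speed = (total path length)/(elapsed time); on a piecewise-linear x-t graph the path length is Σ|Δx|.
0–5 s: |Δx| = |0 − 8| = 8 m
5–11 s: |Δx| = |4 − 0| = 4 m
11–12 s: |Δx| = |2 − 4| = 2 m
12–18 s: |Δx| = |4 − 2| = 2 m
Total path = 16 m; average speed = 16/18 = 8/9 m/s.

8/9 m/s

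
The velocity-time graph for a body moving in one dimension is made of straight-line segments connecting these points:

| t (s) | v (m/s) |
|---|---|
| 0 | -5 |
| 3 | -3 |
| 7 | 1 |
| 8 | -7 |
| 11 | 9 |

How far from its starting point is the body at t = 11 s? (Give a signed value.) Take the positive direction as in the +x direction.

Displacement is the signed area under the v-t curve.
0–3 s: ½(-5 + -3)(3) = -12 m
3–7 s: ½(-3 + 1)(4) = -4 m
7–8 s: ½(1 + -7)(1) = -3 m
8–11 s: ½(-7 + 9)(3) = 3 m
Net displacement = -16 m

-16 m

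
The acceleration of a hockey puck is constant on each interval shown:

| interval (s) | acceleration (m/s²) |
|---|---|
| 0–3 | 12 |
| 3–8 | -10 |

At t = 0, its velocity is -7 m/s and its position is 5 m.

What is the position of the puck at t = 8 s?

On each constant-a segment, Δv = aΔt and Δx = v₀Δt + ½aΔt²; chain segment to segment.
0–3 s: v starts -7 m/s; Δx = -7·3 + ½·12·3² = 33 m; v ends 29 m/s.
3–8 s: v starts 29 m/s; Δx = 29·5 + ½·-10·5² = 20 m; v ends -21 m/s.
x(8) = 5 + Σ Δx = 58 m.

58 m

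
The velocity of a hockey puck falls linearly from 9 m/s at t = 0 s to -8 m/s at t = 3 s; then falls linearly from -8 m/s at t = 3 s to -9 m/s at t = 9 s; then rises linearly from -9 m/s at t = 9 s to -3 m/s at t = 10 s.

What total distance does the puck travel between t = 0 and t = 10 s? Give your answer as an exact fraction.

2373/34 m

Distance (not displacement) is the total path length: add the absolute areas under v-t.
0–3 s: v = 0 at t = 27/17 s; triangle areas 243/34 + 96/17 = 435/34 m
3–9 s: |½(-8 + -9)(6)| = 51 m
9–10 s: |½(-9 + -3)(1)| = 6 m
Total distance = 2373/34 m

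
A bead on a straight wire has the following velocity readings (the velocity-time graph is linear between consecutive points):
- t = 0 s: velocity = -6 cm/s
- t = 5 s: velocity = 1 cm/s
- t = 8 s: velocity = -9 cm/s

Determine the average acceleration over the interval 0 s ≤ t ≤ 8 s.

Average acceleration = Δv/Δt = (-9 − -6)/(8 − 0) = -0.375 cm/s².

-0.375 cm/s²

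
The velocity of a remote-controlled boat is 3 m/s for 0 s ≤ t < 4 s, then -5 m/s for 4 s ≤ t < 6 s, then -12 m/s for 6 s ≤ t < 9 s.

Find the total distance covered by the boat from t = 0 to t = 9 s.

58 m

Total distance travelled is ∫|v| dt — sum the magnitudes of each area piece.
0–4 s: |3| × 4 = 12 m
4–6 s: |-5| × 2 = 10 m
6–9 s: |-12| × 3 = 36 m
Total distance = 58 m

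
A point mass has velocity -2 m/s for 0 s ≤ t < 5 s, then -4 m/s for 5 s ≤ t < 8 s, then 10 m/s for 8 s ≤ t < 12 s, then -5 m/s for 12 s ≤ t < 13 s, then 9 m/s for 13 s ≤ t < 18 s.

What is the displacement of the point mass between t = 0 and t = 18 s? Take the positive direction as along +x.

Displacement is the signed area under the v-t curve.
0–5 s: -2 × 5 = -10 m
5–8 s: -4 × 3 = -12 m
8–12 s: 10 × 4 = 40 m
12–13 s: -5 × 1 = -5 m
13–18 s: 9 × 5 = 45 m
Net displacement = 58 m

58 m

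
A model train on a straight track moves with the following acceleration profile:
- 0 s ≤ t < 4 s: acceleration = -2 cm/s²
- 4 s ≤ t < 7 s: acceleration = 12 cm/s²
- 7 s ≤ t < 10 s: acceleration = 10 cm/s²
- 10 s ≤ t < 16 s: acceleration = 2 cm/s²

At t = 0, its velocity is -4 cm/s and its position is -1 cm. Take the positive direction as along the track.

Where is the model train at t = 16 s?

On each constant-a segment, Δv = aΔt and Δx = v₀Δt + ½aΔt²; chain segment to segment.
0–4 s: v starts -4 cm/s; Δx = -4·4 + ½·-2·4² = -32 cm; v ends -12 cm/s.
4–7 s: v starts -12 cm/s; Δx = -12·3 + ½·12·3² = 18 cm; v ends 24 cm/s.
7–10 s: v starts 24 cm/s; Δx = 24·3 + ½·10·3² = 117 cm; v ends 54 cm/s.
10–16 s: v starts 54 cm/s; Δx = 54·6 + ½·2·6² = 360 cm; v ends 66 cm/s.
x(16) = -1 + Σ Δx = 462 cm.

462 cm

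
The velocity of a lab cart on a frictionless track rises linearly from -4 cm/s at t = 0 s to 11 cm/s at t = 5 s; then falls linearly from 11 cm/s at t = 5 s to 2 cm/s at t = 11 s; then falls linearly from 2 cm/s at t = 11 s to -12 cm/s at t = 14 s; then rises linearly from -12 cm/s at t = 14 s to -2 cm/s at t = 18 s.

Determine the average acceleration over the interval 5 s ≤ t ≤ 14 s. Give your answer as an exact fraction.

-23/9 cm/s²

Average acceleration = Δv/Δt = (-12 − 11)/(14 − 5) = -23/9 cm/s².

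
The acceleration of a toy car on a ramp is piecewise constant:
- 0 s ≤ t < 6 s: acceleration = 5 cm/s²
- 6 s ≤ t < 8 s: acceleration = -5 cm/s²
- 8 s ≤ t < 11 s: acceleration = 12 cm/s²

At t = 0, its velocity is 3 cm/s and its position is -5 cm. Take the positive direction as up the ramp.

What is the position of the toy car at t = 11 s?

282 cm

On each constant-a segment, Δv = aΔt and Δx = v₀Δt + ½aΔt²; chain segment to segment.
0–6 s: v starts 3 cm/s; Δx = 3·6 + ½·5·6² = 108 cm; v ends 33 cm/s.
6–8 s: v starts 33 cm/s; Δx = 33·2 + ½·-5·2² = 56 cm; v ends 23 cm/s.
8–11 s: v starts 23 cm/s; Δx = 23·3 + ½·12·3² = 123 cm; v ends 59 cm/s.
x(11) = -5 + Σ Δx = 282 cm.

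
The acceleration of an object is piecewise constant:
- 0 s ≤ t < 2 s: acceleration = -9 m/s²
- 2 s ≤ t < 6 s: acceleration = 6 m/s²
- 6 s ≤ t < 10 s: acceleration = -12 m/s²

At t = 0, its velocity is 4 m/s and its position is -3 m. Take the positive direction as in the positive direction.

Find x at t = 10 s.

On each constant-a segment, Δv = aΔt and Δx = v₀Δt + ½aΔt²; chain segment to segment.
0–2 s: v starts 4 m/s; Δx = 4·2 + ½·-9·2² = -10 m; v ends -14 m/s.
2–6 s: v starts -14 m/s; Δx = -14·4 + ½·6·4² = -8 m; v ends 10 m/s.
6–10 s: v starts 10 m/s; Δx = 10·4 + ½·-12·4² = -56 m; v ends -38 m/s.
x(10) = -3 + Σ Δx = -77 m.

-77 m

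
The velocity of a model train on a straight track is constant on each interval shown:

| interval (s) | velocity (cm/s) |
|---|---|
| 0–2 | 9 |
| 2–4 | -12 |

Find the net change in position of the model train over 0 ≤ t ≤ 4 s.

-6 cm

Net displacement equals the area under the velocity-time graph (areas below the axis count negative).
0–2 s: 9 × 2 = 18 cm
2–4 s: -12 × 2 = -24 cm
Net displacement = -6 cm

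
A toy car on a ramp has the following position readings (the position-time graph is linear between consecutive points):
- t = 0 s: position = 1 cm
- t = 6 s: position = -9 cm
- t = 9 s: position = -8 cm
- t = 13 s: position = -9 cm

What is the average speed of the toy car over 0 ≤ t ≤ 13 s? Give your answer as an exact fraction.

Average speed = (total path length)/(elapsed time); on a piecewise-linear x-t graph the path length is Σ|Δx|.
0–6 s: |Δx| = |-9 − 1| = 10 cm
6–9 s: |Δx| = |-8 − -9| = 1 cm
9–13 s: |Δx| = |-9 − -8| = 1 cm
Total path = 12 cm; average speed = 12/13 = 12/13 cm/s.

12/13 cm/s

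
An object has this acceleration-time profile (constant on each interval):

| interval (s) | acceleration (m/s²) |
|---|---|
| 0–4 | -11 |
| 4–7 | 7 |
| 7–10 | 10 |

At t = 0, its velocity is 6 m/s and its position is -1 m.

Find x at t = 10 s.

-153.5 m

On each constant-a segment, Δv = aΔt and Δx = v₀Δt + ½aΔt²; chain segment to segment.
0–4 s: v starts 6 m/s; Δx = 6·4 + ½·-11·4² = -64 m; v ends -38 m/s.
4–7 s: v starts -38 m/s; Δx = -38·3 + ½·7·3² = -82.5 m; v ends -17 m/s.
7–10 s: v starts -17 m/s; Δx = -17·3 + ½·10·3² = -6 m; v ends 13 m/s.
x(10) = -1 + Σ Δx = -153.5 m.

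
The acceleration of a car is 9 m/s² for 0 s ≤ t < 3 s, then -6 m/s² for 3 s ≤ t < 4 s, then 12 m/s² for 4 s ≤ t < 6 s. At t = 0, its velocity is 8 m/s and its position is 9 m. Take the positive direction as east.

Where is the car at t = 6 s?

187.5 m

On each constant-a segment, Δv = aΔt and Δx = v₀Δt + ½aΔt²; chain segment to segment.
0–3 s: v starts 8 m/s; Δx = 8·3 + ½·9·3² = 64.5 m; v ends 35 m/s.
3–4 s: v starts 35 m/s; Δx = 35·1 + ½·-6·1² = 32 m; v ends 29 m/s.
4–6 s: v starts 29 m/s; Δx = 29·2 + ½·12·2² = 82 m; v ends 53 m/s.
x(6) = 9 + Σ Δx = 187.5 m.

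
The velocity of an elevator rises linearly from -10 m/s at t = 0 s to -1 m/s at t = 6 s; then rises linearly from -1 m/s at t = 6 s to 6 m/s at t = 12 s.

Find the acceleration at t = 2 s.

Acceleration is the slope of the v-t graph on 0–6 s: (-1 − -10)/(6 − 0) = 1.5 m/s².

1.5 m/s²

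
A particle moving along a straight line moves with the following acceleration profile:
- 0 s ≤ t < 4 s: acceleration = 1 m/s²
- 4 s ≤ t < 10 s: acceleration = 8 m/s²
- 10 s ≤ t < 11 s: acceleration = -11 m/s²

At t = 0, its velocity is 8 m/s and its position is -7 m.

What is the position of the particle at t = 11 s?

303.5 m

On each constant-a segment, Δv = aΔt and Δx = v₀Δt + ½aΔt²; chain segment to segment.
0–4 s: v starts 8 m/s; Δx = 8·4 + ½·1·4² = 40 m; v ends 12 m/s.
4–10 s: v starts 12 m/s; Δx = 12·6 + ½·8·6² = 216 m; v ends 60 m/s.
10–11 s: v starts 60 m/s; Δx = 60·1 + ½·-11·1² = 54.5 m; v ends 49 m/s.
x(11) = -7 + Σ Δx = 303.5 m.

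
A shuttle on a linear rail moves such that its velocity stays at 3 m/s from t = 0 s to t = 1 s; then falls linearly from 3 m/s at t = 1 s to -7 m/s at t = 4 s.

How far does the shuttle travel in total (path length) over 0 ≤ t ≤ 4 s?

Total distance travelled is ∫|v| dt — sum the magnitudes of each area piece.
0–1 s: |3| × 1 = 3 m
1–4 s: v = 0 at t = 1.9 s; triangle areas 1.35 + 7.35 = 8.7 m
Total distance = 11.7 m

11.7 m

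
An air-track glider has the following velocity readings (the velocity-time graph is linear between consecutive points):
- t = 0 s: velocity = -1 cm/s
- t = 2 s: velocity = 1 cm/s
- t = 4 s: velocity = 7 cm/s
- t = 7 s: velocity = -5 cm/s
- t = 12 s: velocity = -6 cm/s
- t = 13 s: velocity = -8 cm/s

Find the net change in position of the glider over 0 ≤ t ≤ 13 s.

-23.5 cm

Net displacement equals the area under the velocity-time graph (areas below the axis count negative).
0–2 s: ½(-1 + 1)(2) = 0 cm
2–4 s: ½(1 + 7)(2) = 8 cm
4–7 s: ½(7 + -5)(3) = 3 cm
7–12 s: ½(-5 + -6)(5) = -27.5 cm
12–13 s: ½(-6 + -8)(1) = -7 cm
Net displacement = -23.5 cm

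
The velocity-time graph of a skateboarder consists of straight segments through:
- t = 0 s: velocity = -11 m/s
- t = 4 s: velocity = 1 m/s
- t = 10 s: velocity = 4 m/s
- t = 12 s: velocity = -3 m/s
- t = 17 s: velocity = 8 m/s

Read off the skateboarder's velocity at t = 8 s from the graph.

On 4–10 s the graph is linear from 1 to 4 m/s: v(8) = 1 + (4 − 1)·(8 − 4)/(10 − 4) = 3 m/s.

3 m/s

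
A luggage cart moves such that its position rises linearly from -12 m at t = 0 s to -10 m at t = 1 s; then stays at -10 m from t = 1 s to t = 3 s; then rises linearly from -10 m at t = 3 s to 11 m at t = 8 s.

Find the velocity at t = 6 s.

Velocity is the slope of the x-t graph on 3–8 s: (11 − -10)/(8 − 3) = 4.2 m/s.

4.2 m/s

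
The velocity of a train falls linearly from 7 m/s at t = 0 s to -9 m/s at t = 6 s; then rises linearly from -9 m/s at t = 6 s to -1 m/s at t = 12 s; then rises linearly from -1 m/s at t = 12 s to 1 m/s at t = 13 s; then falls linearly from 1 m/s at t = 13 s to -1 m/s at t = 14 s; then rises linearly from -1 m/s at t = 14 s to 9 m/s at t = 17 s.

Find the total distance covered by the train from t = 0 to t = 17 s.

67.675 m

Distance (not displacement) is the total path length: add the absolute areas under v-t.
0–6 s: v = 0 at t = 2.625 s; triangle areas 9.1875 + 15.1875 = 24.375 m
6–12 s: |½(-9 + -1)(6)| = 30 m
12–13 s: v = 0 at t = 12.5 s; triangle areas 0.25 + 0.25 = 0.5 m
13–14 s: v = 0 at t = 13.5 s; triangle areas 0.25 + 0.25 = 0.5 m
14–17 s: v = 0 at t = 14.3 s; triangle areas 0.15 + 12.15 = 12.3 m
Total distance = 67.675 m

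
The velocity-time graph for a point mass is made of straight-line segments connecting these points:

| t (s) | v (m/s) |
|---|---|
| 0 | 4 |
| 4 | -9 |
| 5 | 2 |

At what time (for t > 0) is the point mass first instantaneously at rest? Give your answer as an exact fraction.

v changes sign on 0–4 s (from 4 to -9); the graph is linear there, so v = 0 at t = 0 + (-4)·(4 − 0)/(-9 − 4) = 16/13 s.

t = 16/13 s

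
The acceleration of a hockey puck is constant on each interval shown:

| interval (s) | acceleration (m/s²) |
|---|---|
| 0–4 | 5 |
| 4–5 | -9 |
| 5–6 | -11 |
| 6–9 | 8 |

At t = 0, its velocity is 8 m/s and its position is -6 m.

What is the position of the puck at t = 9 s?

On each constant-a segment, Δv = aΔt and Δx = v₀Δt + ½aΔt²; chain segment to segment.
0–4 s: v starts 8 m/s; Δx = 8·4 + ½·5·4² = 72 m; v ends 28 m/s.
4–5 s: v starts 28 m/s; Δx = 28·1 + ½·-9·1² = 23.5 m; v ends 19 m/s.
5–6 s: v starts 19 m/s; Δx = 19·1 + ½·-11·1² = 13.5 m; v ends 8 m/s.
6–9 s: v starts 8 m/s; Δx = 8·3 + ½·8·3² = 60 m; v ends 32 m/s.
x(9) = -6 + Σ Δx = 163 m.

163 m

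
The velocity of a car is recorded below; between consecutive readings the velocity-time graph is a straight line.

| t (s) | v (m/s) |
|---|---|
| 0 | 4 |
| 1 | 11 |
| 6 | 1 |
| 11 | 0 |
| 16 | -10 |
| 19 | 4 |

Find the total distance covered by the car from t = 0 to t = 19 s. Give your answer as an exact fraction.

542/7 m

Total distance travelled is ∫|v| dt — sum the magnitudes of each area piece.
0–1 s: |½(4 + 11)(1)| = 7.5 m
1–6 s: |½(11 + 1)(5)| = 30 m
6–11 s: |½(1 + 0)(5)| = 2.5 m
11–16 s: |½(0 + -10)(5)| = 25 m
16–19 s: v = 0 at t = 127/7 s; triangle areas 75/7 + 12/7 = 87/7 m
Total distance = 542/7 m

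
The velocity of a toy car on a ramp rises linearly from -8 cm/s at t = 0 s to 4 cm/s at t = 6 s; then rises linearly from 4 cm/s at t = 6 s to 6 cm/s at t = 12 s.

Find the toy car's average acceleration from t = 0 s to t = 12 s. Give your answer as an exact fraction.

Average acceleration = Δv/Δt = (6 − -8)/(12 − 0) = 7/6 cm/s².

7/6 cm/s²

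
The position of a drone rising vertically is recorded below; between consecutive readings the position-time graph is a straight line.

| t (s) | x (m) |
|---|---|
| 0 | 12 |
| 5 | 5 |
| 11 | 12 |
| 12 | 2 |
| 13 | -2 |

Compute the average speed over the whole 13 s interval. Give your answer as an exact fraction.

Average speed = (total path length)/(elapsed time); on a piecewise-linear x-t graph the path length is Σ|Δx|.
0–5 s: |Δx| = |5 − 12| = 7 m
5–11 s: |Δx| = |12 − 5| = 7 m
11–12 s: |Δx| = |2 − 12| = 10 m
12–13 s: |Δx| = |-2 − 2| = 4 m
Total path = 28 m; average speed = 28/13 = 28/13 m/s.

28/13 m/s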